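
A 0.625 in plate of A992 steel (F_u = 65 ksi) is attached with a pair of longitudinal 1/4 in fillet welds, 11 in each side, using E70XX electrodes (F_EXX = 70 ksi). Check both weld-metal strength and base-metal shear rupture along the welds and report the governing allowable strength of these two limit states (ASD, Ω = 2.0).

t_e = 0.707 × 0.25 = 0.1767 in; L = 22 in.
Weld metal: R_n/Ω = (1/2.0) × 0.6 × 70 × 0.1767 × 22 = 81.66 kips.
Base metal (shear rupture): R_n/Ω = (1/2.0) × 0.6 × 65 × 0.625 × 22 = 268.1 kips.
Governing: weld metal.

R_n/Ω ≈ 81.7 kips (weld metal governs)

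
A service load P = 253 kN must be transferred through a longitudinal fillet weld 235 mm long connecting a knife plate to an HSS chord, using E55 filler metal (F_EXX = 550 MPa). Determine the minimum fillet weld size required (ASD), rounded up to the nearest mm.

Total weld length L = 235 mm.
Required throat t_e = P × Ω / (0.6 F_EXX × L) = 253 × 2.0 / (0.6 × 550 × 235 × 10⁻³) = 6.525 mm.
Required leg w = t_e / 0.707 = 9.229 mm → use 10 mm.

w = 10 mm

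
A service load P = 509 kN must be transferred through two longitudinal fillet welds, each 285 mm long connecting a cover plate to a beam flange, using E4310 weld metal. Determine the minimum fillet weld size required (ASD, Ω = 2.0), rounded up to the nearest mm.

E43XX → F_EXX = 430 MPa.
Total weld length L = 570 mm.
Required throat t_e = P × Ω / (0.6 F_EXX × L) = 509 × 2.0 / (0.6 × 430 × 570 × 10⁻³) = 6.922 mm.
Required leg w = t_e / 0.707 = 9.791 mm → use 10 mm.

w = 10 mm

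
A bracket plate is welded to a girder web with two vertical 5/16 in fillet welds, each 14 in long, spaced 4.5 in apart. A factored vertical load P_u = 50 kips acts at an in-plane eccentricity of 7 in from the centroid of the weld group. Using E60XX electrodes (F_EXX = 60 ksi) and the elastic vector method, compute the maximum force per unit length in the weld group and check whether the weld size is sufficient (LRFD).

f_max ≈ 5.13 kip/in; adequate

Total weld length L_w = 28 in. Treat welds as unit-width lines.
Polar moment about centroid: J = 2[d³/12 + d(b/2)²] = 2[14³/12 + 14×2.25²] = 599.1 in³.
Direct shear f_v = P/L_w = 50 / 28 = 1.786 kip/in (vertical).
Torsion M = P·e = 50 × 7 = 350 kip·in.
Critical point at (x, y) = (2.25, 7) from centroid. f_tx = M·y/J = 4.09 kip/in; f_ty = M·x/J = 1.315 kip/in.
Resultant f_max = √[f_tx² + (f_v + f_ty)²] = √[4.09² + (1.786 + 1.315)²] = 5.132 kip/in.
Capacity per unit length: φr_n = 0.75 × 0.6 × 60 × (0.707 × 0.3125) = 5.965 kip/in.
5.132 ≤ 5.965 → adequate.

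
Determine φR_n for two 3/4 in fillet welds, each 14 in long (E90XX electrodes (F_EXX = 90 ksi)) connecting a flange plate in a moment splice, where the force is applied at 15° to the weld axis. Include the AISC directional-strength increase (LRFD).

φR_n ≈ 641 kips

t_e = 0.707 × 0.75 = 0.5302 in; A_we = 0.5302 × 28 = 14.85 in².
Directional factor: 1.0 + 0.5 sin^1.5(15°) = 1.066.
F_nw = 0.6 × 90 × 1.066 = 57.56 ksi.
φR_n = 0.75 × 57.56 × 14.85 = 640.9 kips.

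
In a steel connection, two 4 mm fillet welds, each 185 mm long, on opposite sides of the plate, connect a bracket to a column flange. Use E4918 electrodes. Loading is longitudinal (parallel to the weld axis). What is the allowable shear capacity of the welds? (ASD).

E49XX → F_EXX = 490 MPa.
Effective throat t_e = 0.707 × 4 = 2.828 mm.
Total length L = 370 mm; A_we = 2.828 × 370 = 1046 mm².
F_nw = 0.6 F_EXX = 0.6 × 490 = 294 MPa.
R_n = 294 × 1046 × 10⁻³ = 307.6 kN; R_n/Ω = 307.6/2.0 = 153.8 kN.

R_n/Ω ≈ 154 kN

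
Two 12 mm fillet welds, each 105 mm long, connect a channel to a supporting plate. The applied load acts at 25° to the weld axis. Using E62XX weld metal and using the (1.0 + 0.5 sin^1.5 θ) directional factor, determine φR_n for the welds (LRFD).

E62XX → F_EXX = 620 MPa.
t_e = 0.707 × 12 = 8.484 mm; A_we = 8.484 × 210 = 1782 mm².
Directional factor: 1.0 + 0.5 sin^1.5(25°) = 1.137.
F_nw = 0.6 × 620 × 1.137 = 423.1 MPa.
φR_n = 0.75 × 423.1 × 1782 × 10⁻³ = 565.4 kN.

φR_n ≈ 565 kN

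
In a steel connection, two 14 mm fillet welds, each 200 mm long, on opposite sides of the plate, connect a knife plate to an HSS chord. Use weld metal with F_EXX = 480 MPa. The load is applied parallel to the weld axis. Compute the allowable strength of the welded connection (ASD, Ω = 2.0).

Effective throat t_e = 0.707 × 14 = 9.898 mm.
Total length L = 400 mm; A_we = 9.898 × 400 = 3959 mm².
F_nw = 0.6 F_EXX = 0.6 × 480 = 288 MPa.
R_n = 288 × 3959 × 10⁻³ = 1140 kN; R_n/Ω = 1140/2.0 = 570.1 kN.

R_n/Ω ≈ 570 kN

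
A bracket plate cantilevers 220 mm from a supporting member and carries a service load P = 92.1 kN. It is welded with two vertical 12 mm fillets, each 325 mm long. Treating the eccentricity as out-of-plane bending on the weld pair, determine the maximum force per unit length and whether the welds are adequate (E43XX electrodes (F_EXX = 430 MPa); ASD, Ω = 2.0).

f_max ≈ 593 N/mm; adequate

L_w = 2 × 325 = 650 mm; section modulus (unit throat) S = 2 × L²/6 = 35210 mm².
Direct shear f_v = P/L_w = 92.1×10³/650 = 141.7 N/mm.
Moment M = P × e = 92.1×10³ × 220 = 20262000 N·mm; bending f_b = M/S = 575.5 N/mm.
f_max = √(f_v² + f_b²) = √(141.7² + 575.5²) = 592.7 N/mm.
r_n/Ω = (1/2.0) × 0.6 × 430 × (0.707 × 12) = 1094 N/mm → adequate.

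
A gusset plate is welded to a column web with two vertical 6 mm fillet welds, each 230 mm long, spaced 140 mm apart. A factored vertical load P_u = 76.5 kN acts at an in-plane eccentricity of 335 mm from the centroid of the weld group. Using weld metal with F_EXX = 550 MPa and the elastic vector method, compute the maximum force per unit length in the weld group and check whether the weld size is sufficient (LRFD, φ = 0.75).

Total weld length L_w = 460 mm. Treat welds as unit-width lines.
Polar moment about centroid: J = 2[d³/12 + d(b/2)²] = 2[230³/12 + 230×70²] = 4282000 mm³.
Direct shear f_v = P/L_w = 76.5×10³ / 460 = 166.3 N/mm (vertical).
Torsion M = P·e = 76.5×10³ × 335 = 25628000 N·mm.
Critical point at (x, y) = (70, 115) from centroid. f_tx = M·y/J = 688.3 N/mm; f_ty = M·x/J = 419 N/mm.
Resultant f_max = √[f_tx² + (f_v + f_ty)²] = √[688.3² + (166.3 + 419)²] = 903.5 N/mm.
Capacity per unit length: φr_n = 0.75 × 0.6 × 550 × (0.707 × 6) = 1050 N/mm.
903.5 ≤ 1050 → adequate.

f_max ≈ 903 N/mm; adequate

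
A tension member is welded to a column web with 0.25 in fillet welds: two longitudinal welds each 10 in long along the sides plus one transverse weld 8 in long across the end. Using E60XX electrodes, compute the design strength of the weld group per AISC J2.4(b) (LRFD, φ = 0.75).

E60XX → F_EXX = 60 ksi.
t_e = 0.707 × 0.25 = 0.1767 in.
R_nwl = 0.6 × 60 × 0.1767 × 20 = 127.3 kip (longitudinal, 2 welds).
R_nwt = 0.6 × 60 × 0.1767 × 8 = 50.9 kip (transverse, base value).
(i) R_nwl + R_nwt = 178.2 kip; (ii) 0.85 R_nwl + 1.5 R_nwt = 184.5 kip.
R_n = max = 184.5 kip [governs: (ii)]; φR_n = 138.4 kip.

φR_n ≈ 138 kip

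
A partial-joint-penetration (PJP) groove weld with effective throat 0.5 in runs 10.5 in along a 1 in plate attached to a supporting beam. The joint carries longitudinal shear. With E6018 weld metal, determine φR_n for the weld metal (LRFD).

E60XX → F_EXX = 60 ksi.
Effective throat (given) t_e = 0.5 in.
A_we = 0.5 × 10.5 = 5.25 in².
F_nw = 0.6 F_EXX = 36 ksi.
φR_n = 0.75 × 36 × 5.25 = 141.8 kip.

φR_n ≈ 142 kip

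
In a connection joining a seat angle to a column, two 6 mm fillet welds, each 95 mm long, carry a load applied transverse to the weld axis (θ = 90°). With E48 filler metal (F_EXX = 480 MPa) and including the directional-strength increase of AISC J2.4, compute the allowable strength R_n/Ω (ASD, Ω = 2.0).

R_n/Ω ≈ 174 kN

t_e = 0.707 × 6 = 4.242 mm; A_we = 4.242 × 190 = 806 mm².
Directional factor: 1.0 + 0.5 sin^1.5(90°) = 1.5.
F_nw = 0.6 × 480 × 1.5 = 432 MPa.
R_n/Ω = (432 × 806) / 2.0 × 10⁻³ = 174.1 kN.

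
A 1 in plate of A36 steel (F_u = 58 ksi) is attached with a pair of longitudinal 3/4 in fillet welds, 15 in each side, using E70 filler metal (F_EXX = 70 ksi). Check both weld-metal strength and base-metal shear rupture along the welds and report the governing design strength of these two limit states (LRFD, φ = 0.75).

φR_n ≈ 501 kips (weld metal governs)

t_e = 0.707 × 0.75 = 0.5302 in; L = 30 in.
Weld metal: φR_n = 0.75 × 0.6 × 70 × 0.5302 × 30 = 501.1 kips.
Base metal (shear rupture): φR_n = 0.75 × 0.6 × 58 × 1 × 30 = 783 kips.
Governing: weld metal.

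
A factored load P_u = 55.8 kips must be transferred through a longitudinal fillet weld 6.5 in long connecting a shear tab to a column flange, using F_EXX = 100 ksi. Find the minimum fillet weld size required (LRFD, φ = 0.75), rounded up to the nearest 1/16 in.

w = 5/16 in

Total weld length L = 6.5 in.
Required throat t_e = P_u / (φ × 0.6 F_EXX × L) = 55.8 / (0.75 × 0.6 × 100 × 6.5) = 0.1908 in.
Required leg w = t_e / 0.707 = 0.2698 in → use 5/16 in.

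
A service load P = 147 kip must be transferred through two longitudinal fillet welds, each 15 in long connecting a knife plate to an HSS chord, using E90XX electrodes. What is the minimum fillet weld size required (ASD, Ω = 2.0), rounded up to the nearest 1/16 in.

w = 5/16 in

E90XX → F_EXX = 90 ksi.
Total weld length L = 30 in.
Required throat t_e = P × Ω / (0.6 F_EXX × L) = 147 × 2.0 / (0.6 × 90 × 30) = 0.1815 in.
Required leg w = t_e / 0.707 = 0.2567 in → use 5/16 in.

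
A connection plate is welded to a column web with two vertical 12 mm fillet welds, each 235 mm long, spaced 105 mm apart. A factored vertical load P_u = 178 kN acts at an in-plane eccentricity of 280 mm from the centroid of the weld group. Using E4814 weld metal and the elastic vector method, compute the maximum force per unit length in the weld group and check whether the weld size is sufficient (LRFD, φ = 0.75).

f_max ≈ 2040 N/mm; NOT adequate

E48XX → F_EXX = 480 MPa.
Total weld length L_w = 470 mm. Treat welds as unit-width lines.
Polar moment about centroid: J = 2[d³/12 + d(b/2)²] = 2[235³/12 + 235×52.5²] = 3458000 mm³.
Direct shear f_v = P/L_w = 178×10³ / 470 = 378.7 N/mm (vertical).
Torsion M = P·e = 178×10³ × 280 = 49840000 N·mm.
Critical point at (x, y) = (52.5, 117.5) from centroid. f_tx = M·y/J = 1693 N/mm; f_ty = M·x/J = 756.6 N/mm.
Resultant f_max = √[f_tx² + (f_v + f_ty)²] = √[1693² + (378.7 + 756.6)²] = 2039 N/mm.
Capacity per unit length: φr_n = 0.75 × 0.6 × 480 × (0.707 × 12) = 1833 N/mm.
2039 > 1833 → NOT adequate.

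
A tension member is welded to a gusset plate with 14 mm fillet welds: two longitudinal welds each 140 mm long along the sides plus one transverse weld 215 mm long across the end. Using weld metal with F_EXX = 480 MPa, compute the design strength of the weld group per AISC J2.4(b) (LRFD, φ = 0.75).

t_e = 0.707 × 14 = 9.898 mm.
R_nwl = 0.6 × 480 × 9.898 × 280 × 10⁻³ = 798.2 kN (longitudinal, 2 welds).
R_nwt = 0.6 × 480 × 9.898 × 215 × 10⁻³ = 612.9 kN (transverse, base value).
(i) R_nwl + R_nwt = 1411 kN; (ii) 0.85 R_nwl + 1.5 R_nwt = 1598 kN.
R_n = max = 1598 kN [governs: (ii)]; φR_n = 1198 kN.

φR_n ≈ 1200 kN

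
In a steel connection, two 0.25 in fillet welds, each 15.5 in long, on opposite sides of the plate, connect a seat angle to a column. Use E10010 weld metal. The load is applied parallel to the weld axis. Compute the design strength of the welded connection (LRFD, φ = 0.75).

E100XX → F_EXX = 100 ksi.
Effective throat t_e = 0.707 × 0.25 = 0.1767 in.
Total length L = 31 in; A_we = 0.1767 × 31 = 5.479 in².
F_nw = 0.6 F_EXX = 0.6 × 100 = 60 ksi.
φR_n = 0.75 × 60 × 5.479 = 246.6 kips.

φR_n ≈ 247 kips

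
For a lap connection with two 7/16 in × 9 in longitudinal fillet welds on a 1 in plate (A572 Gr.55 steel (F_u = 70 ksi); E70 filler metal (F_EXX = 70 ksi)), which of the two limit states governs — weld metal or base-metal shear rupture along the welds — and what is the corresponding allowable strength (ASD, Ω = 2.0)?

t_e = 0.707 × 0.4375 = 0.3093 in; L = 18 in.
Weld metal: R_n/Ω = (1/2.0) × 0.6 × 70 × 0.3093 × 18 = 116.9 kip.
Base metal (shear rupture): R_n/Ω = (1/2.0) × 0.6 × 70 × 1 × 18 = 378 kip.
Governing: weld metal.

R_n/Ω ≈ 117 kip (weld metal governs)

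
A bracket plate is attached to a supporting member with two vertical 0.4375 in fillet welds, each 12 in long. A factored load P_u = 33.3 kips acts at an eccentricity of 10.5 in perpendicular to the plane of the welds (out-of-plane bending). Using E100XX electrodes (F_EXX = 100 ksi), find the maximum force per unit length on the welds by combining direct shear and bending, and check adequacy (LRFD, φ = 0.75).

f_max ≈ 7.42 kip/in; adequate

L_w = 2 × 12 = 24 in; section modulus (unit throat) S = 2 × L²/6 = 48 in².
Direct shear f_v = P/L_w = 33.3/24 = 1.387 kip/in.
Moment M = P × e = 33.3 × 10.5 = 349.65 kip·in; bending f_b = M/S = 7.284 kip/in.
f_max = √(f_v² + f_b²) = √(1.387² + 7.284²) = 7.415 kip/in.
φr_n = 0.75 × 0.6 × 100 × (0.707 × 0.4375) = 13.92 kip/in → adequate.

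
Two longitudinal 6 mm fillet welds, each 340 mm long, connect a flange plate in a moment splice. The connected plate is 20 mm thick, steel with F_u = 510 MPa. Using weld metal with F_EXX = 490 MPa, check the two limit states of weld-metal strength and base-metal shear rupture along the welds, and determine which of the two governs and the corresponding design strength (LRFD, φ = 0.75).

φR_n ≈ 636 kN (weld metal governs)

t_e = 0.707 × 6 = 4.242 mm; L = 680 mm.
Weld metal: φR_n = 0.75 × 0.6 × 490 × 4.242 × 680 × 10⁻³ = 636 kN.
Base metal (shear rupture): φR_n = 0.75 × 0.6 × 510 × 20 × 680 × 10⁻³ = 3121 kN.
Governing: weld metal.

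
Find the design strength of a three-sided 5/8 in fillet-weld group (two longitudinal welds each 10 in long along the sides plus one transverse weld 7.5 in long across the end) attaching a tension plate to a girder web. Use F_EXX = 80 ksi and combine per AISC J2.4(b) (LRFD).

φR_n ≈ 449 kips

t_e = 0.707 × 0.625 = 0.4419 in.
R_nwl = 0.6 × 80 × 0.4419 × 20 = 424.2 kips (longitudinal, 2 welds).
R_nwt = 0.6 × 80 × 0.4419 × 7.5 = 159.1 kips (transverse, base value).
(i) R_nwl + R_nwt = 583.3 kips; (ii) 0.85 R_nwl + 1.5 R_nwt = 599.2 kips.
R_n = max = 599.2 kips [governs: (ii)]; φR_n = 449.4 kips.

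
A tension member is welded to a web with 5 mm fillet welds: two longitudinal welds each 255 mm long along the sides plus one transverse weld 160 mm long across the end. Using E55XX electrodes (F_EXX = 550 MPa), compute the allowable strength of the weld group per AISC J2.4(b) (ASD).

R_n/Ω ≈ 393 kN

t_e = 0.707 × 5 = 3.535 mm.
R_nwl = 0.6 × 550 × 3.535 × 510 × 10⁻³ = 594.9 kN (longitudinal, 2 welds).
R_nwt = 0.6 × 550 × 3.535 × 160 × 10⁻³ = 186.6 kN (transverse, base value).
(i) R_nwl + R_nwt = 781.6 kN; (ii) 0.85 R_nwl + 1.5 R_nwt = 785.7 kN.
R_n = max = 785.7 kN [governs: (ii)]; R_n/Ω = 392.8 kN.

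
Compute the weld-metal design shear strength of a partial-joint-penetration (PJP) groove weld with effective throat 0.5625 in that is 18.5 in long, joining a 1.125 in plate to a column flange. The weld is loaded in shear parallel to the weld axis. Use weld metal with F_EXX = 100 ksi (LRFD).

φR_n ≈ 468 kips

Effective throat (given) t_e = 0.5625 in.
A_we = 0.5625 × 18.5 = 10.41 in².
F_nw = 0.6 F_EXX = 60 ksi.
φR_n = 0.75 × 60 × 10.41 = 468.3 kips.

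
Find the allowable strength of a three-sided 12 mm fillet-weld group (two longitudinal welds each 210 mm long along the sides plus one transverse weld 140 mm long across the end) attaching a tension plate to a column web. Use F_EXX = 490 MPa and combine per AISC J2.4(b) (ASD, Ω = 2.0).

t_e = 0.707 × 12 = 8.484 mm.
R_nwl = 0.6 × 490 × 8.484 × 420 × 10⁻³ = 1048 kN (longitudinal, 2 welds).
R_nwt = 0.6 × 490 × 8.484 × 140 × 10⁻³ = 349.2 kN (transverse, base value).
(i) R_nwl + R_nwt = 1397 kN; (ii) 0.85 R_nwl + 1.5 R_nwt = 1414 kN.
R_n = max = 1414 kN [governs: (ii)]; R_n/Ω = 707.1 kN.

R_n/Ω ≈ 707 kN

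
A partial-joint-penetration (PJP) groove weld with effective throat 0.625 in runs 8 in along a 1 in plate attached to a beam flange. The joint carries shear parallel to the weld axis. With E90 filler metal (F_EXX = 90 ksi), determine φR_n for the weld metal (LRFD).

φR_n ≈ 202 kip

Effective throat (given) t_e = 0.625 in.
A_we = 0.625 × 8 = 5 in².
F_nw = 0.6 F_EXX = 54 ksi.
φR_n = 0.75 × 54 × 5 = 202.5 kip.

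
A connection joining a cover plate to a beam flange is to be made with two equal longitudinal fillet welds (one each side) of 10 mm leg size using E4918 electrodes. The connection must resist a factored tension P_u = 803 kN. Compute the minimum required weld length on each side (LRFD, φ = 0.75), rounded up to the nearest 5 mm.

L = 260 mm on each side

E49XX → F_EXX = 490 MPa.
Throat t_e = 0.707 × 10 = 7.07 mm.
φr_n = 0.75 × 0.6 × 490 × 7.07 × 10⁻³ = 1.559 kN/mm.
L_req = P_u / φr_n = 803 / 1.559 = 515.1 mm total.
Per side: 515.1 / 2 = 257.5 mm.
Round up → use L = 260 mm on each side.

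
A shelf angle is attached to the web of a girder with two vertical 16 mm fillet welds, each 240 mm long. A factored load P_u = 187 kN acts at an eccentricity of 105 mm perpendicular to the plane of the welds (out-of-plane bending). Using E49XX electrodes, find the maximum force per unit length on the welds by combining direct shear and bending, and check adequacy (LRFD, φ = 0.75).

E49XX → F_EXX = 490 MPa.
L_w = 2 × 240 = 480 mm; section modulus (unit throat) S = 2 × L²/6 = 19200 mm².
Direct shear f_v = P/L_w = 187×10³/480 = 389.6 N/mm.
Moment M = P × e = 187×10³ × 105 = 19635000 N·mm; bending f_b = M/S = 1023 N/mm.
f_max = √(f_v² + f_b²) = √(389.6² + 1023²) = 1094 N/mm.
φr_n = 0.75 × 0.6 × 490 × (0.707 × 16) = 2494 N/mm → adequate.

f_max ≈ 1090 N/mm; adequate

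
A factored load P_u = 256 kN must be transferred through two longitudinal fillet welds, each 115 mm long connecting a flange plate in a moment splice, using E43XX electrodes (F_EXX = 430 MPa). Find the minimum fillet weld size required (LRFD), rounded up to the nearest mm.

Total weld length L = 230 mm.
Required throat t_e = P_u / (φ × 0.6 F_EXX × L) = 256 / (0.75 × 0.6 × 430 × 230 × 10⁻³) = 5.752 mm.
Required leg w = t_e / 0.707 = 8.136 mm → use 9 mm.

w = 9 mm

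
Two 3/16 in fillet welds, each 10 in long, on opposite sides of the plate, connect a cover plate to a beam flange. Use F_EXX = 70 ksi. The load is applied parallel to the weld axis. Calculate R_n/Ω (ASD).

Effective throat t_e = 0.707 × 0.1875 = 0.1326 in.
Total length L = 20 in; A_we = 0.1326 × 20 = 2.651 in².
F_nw = 0.6 F_EXX = 0.6 × 70 = 42 ksi.
R_n = 42 × 2.651 = 111.4 kip; R_n/Ω = 111.4/2.0 = 55.68 kip.

R_n/Ω ≈ 55.7 kip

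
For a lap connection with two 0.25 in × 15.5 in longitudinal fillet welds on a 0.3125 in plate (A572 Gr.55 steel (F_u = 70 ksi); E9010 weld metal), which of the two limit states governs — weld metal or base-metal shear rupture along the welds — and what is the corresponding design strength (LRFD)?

E90XX → F_EXX = 90 ksi.
t_e = 0.707 × 0.25 = 0.1767 in; L = 31 in.
Weld metal: φR_n = 0.75 × 0.6 × 90 × 0.1767 × 31 = 221.9 kips.
Base metal (shear rupture): φR_n = 0.75 × 0.6 × 70 × 0.3125 × 31 = 305.2 kips.
Governing: weld metal.

φR_n ≈ 222 kips (weld metal governs)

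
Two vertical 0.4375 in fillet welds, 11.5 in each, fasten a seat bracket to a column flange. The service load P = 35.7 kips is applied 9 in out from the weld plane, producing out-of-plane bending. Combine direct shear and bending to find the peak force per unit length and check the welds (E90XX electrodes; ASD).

E90XX → F_EXX = 90 ksi.
L_w = 2 × 11.5 = 23 in; section modulus (unit throat) S = 2 × L²/6 = 44.08 in².
Direct shear f_v = P/L_w = 35.7/23 = 1.552 kip/in.
Moment M = P × e = 35.7 × 9 = 321.3 kip·in; bending f_b = M/S = 7.288 kip/in.
f_max = √(f_v² + f_b²) = √(1.552² + 7.288²) = 7.452 kip/in.
r_n/Ω = (1/2.0) × 0.6 × 90 × (0.707 × 0.4375) = 8.351 kip/in → adequate.

f_max ≈ 7.45 kip/in; adequate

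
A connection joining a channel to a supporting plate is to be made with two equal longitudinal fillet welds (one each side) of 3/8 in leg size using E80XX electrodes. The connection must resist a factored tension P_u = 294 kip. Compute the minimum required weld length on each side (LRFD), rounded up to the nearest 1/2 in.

E80XX → F_EXX = 80 ksi.
Throat t_e = 0.707 × 0.375 = 0.2651 in.
φr_n = 0.75 × 0.6 × 80 × 0.2651 = 9.544 kip/in.
L_req = P_u / φr_n = 294 / 9.544 = 30.8 in total.
Per side: 30.8 / 2 = 15.4 in.
Round up → use L = 15.5 in on each side.

L = 15.5 in on each side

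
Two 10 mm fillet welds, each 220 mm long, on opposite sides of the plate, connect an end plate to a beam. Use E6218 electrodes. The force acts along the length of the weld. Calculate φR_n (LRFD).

E62XX → F_EXX = 620 MPa.
Effective throat t_e = 0.707 × 10 = 7.07 mm.
Total length L = 440 mm; A_we = 7.07 × 440 = 3111 mm².
F_nw = 0.6 F_EXX = 0.6 × 620 = 372 MPa.
φR_n = 0.75 × 372 × 3111 × 10⁻³ = 867.9 kN.

φR_n ≈ 868 kN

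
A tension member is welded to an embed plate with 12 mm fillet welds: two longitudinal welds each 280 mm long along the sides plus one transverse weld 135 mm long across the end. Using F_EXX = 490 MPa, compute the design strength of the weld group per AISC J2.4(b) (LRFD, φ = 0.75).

t_e = 0.707 × 12 = 8.484 mm.
R_nwl = 0.6 × 490 × 8.484 × 560 × 10⁻³ = 1397 kN (longitudinal, 2 welds).
R_nwt = 0.6 × 490 × 8.484 × 135 × 10⁻³ = 336.7 kN (transverse, base value).
(i) R_nwl + R_nwt = 1734 kN; (ii) 0.85 R_nwl + 1.5 R_nwt = 1692 kN.
R_n = max = 1734 kN [governs: (i)]; φR_n = 1300 kN.

φR_n ≈ 1300 kN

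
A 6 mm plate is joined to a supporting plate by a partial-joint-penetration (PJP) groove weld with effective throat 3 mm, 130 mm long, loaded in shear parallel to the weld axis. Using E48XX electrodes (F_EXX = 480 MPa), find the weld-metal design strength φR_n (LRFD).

φR_n ≈ 84.2 kN

Effective throat (given) t_e = 3 mm.
A_we = 3 × 130 = 390 mm².
F_nw = 0.6 F_EXX = 288 MPa.
φR_n = 0.75 × 288 × 390 × 10⁻³ = 84.24 kN.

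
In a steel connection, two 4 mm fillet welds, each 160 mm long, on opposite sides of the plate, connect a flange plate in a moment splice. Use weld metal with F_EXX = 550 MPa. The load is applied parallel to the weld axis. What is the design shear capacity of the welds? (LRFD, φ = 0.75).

Effective throat t_e = 0.707 × 4 = 2.828 mm.
Total length L = 320 mm; A_we = 2.828 × 320 = 905 mm².
F_nw = 0.6 F_EXX = 0.6 × 550 = 330 MPa.
φR_n = 0.75 × 330 × 905 × 10⁻³ = 224 kN.

φR_n ≈ 224 kN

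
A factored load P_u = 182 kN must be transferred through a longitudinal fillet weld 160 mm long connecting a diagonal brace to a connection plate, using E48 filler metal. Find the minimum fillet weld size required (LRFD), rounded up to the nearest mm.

w = 8 mm

E48XX → F_EXX = 480 MPa.
Total weld length L = 160 mm.
Required throat t_e = P_u / (φ × 0.6 F_EXX × L) = 182 / (0.75 × 0.6 × 480 × 160 × 10⁻³) = 5.266 mm.
Required leg w = t_e / 0.707 = 7.449 mm → use 8 mm.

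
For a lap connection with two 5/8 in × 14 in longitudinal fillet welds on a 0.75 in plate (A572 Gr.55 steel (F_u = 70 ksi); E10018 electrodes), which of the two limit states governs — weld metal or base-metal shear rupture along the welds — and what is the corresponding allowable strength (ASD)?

R_n/Ω ≈ 371 kip (weld metal governs)

E100XX → F_EXX = 100 ksi.
t_e = 0.707 × 0.625 = 0.4419 in; L = 28 in.
Weld metal: R_n/Ω = (1/2.0) × 0.6 × 100 × 0.4419 × 28 = 371.2 kip.
Base metal (shear rupture): R_n/Ω = (1/2.0) × 0.6 × 70 × 0.75 × 28 = 441 kip.
Governing: weld metal.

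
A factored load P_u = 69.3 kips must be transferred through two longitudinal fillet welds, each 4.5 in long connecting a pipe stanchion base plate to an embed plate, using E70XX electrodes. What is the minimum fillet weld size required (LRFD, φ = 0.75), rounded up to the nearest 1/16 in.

w = 3/8 in

E70XX → F_EXX = 70 ksi.
Total weld length L = 9 in.
Required throat t_e = P_u / (φ × 0.6 F_EXX × L) = 69.3 / (0.75 × 0.6 × 70 × 9) = 0.2444 in.
Required leg w = t_e / 0.707 = 0.3457 in → use 3/8 in.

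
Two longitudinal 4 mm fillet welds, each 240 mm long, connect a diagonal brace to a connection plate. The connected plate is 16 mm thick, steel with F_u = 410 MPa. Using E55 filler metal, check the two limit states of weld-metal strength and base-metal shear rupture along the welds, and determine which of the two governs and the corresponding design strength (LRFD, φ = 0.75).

φR_n ≈ 336 kN (weld metal governs)

E55XX → F_EXX = 550 MPa.
t_e = 0.707 × 4 = 2.828 mm; L = 480 mm.
Weld metal: φR_n = 0.75 × 0.6 × 550 × 2.828 × 480 × 10⁻³ = 336 kN.
Base metal (shear rupture): φR_n = 0.75 × 0.6 × 410 × 16 × 480 × 10⁻³ = 1417 kN.
Governing: weld metal.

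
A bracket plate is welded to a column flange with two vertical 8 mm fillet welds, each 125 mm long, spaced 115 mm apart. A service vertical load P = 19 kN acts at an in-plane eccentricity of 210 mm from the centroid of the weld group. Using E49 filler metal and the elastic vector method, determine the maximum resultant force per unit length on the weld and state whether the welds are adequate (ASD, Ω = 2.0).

E49XX → F_EXX = 490 MPa.
Total weld length L_w = 250 mm. Treat welds as unit-width lines.
Polar moment about centroid: J = 2[d³/12 + d(b/2)²] = 2[125³/12 + 125×57.5²] = 1152000 mm³.
Direct shear f_v = P/L_w = 19×10³ / 250 = 76 N/mm (vertical).
Torsion M = P·e = 19×10³ × 210 = 3990000 N·mm.
Critical point at (x, y) = (57.5, 62.5) from centroid. f_tx = M·y/J = 216.5 N/mm; f_ty = M·x/J = 199.1 N/mm.
Resultant f_max = √[f_tx² + (f_v + f_ty)²] = √[216.5² + (76 + 199.1)²] = 350.1 N/mm.
Capacity per unit length: r_n/Ω = (1/2.0) × 0.6 × 490 × (0.707 × 8) = 831.4 N/mm.
350.1 ≤ 831.4 → adequate.

f_max ≈ 350 N/mm; adequate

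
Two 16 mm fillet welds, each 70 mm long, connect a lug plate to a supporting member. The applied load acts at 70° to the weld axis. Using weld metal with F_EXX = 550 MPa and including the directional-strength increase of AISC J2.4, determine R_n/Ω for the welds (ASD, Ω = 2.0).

t_e = 0.707 × 16 = 11.31 mm; A_we = 11.31 × 140 = 1584 mm².
Directional factor: 1.0 + 0.5 sin^1.5(70°) = 1.455.
F_nw = 0.6 × 550 × 1.455 = 480.3 MPa.
R_n/Ω = (480.3 × 1584) / 2.0 × 10⁻³ = 380.3 kN.

R_n/Ω ≈ 380 kN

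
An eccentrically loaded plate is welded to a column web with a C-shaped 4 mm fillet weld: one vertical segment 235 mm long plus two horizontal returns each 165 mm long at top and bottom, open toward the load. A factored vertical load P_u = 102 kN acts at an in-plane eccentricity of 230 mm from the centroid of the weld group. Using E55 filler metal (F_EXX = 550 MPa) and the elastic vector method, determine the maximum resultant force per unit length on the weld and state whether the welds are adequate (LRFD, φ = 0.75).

f_max ≈ 671 N/mm; adequate

Total weld length L_w = 565 mm. Treat welds as unit-width lines.
Centroid: x̄ = 2×165×82.5 / 565 = 48.19 mm from the vertical weld.
Polar moment about centroid: J = I_x + I_y = [235³/12 + 2×165×117.5²] + [235×48.19² + 2(165³/12 + 165×34.31²)] = 7320000 mm³.
Direct shear f_v = P/L_w = 102×10³ / 565 = 180.5 N/mm (vertical).
Torsion M = P·e = 102×10³ × 230 = 23460000 N·mm.
Critical point at (x, y) = (116.8, 117.5) from centroid. f_tx = M·y/J = 376.6 N/mm; f_ty = M·x/J = 374.4 N/mm.
Resultant f_max = √[f_tx² + (f_v + f_ty)²] = √[376.6² + (180.5 + 374.4)²] = 670.6 N/mm.
Capacity per unit length: φr_n = 0.75 × 0.6 × 550 × (0.707 × 4) = 699.9 N/mm.
670.6 ≤ 699.9 → adequate.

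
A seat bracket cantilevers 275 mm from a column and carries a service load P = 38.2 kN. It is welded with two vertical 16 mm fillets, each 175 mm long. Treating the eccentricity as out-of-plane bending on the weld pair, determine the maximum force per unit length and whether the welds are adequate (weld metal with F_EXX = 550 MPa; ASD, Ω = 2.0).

L_w = 2 × 175 = 350 mm; section modulus (unit throat) S = 2 × L²/6 = 10210 mm².
Direct shear f_v = P/L_w = 38.2×10³/350 = 109.1 N/mm.
Moment M = P × e = 38.2×10³ × 275 = 10505000 N·mm; bending f_b = M/S = 1029 N/mm.
f_max = √(f_v² + f_b²) = √(109.1² + 1029²) = 1035 N/mm.
r_n/Ω = (1/2.0) × 0.6 × 550 × (0.707 × 16) = 1866 N/mm → adequate.

f_max ≈ 1030 N/mm; adequate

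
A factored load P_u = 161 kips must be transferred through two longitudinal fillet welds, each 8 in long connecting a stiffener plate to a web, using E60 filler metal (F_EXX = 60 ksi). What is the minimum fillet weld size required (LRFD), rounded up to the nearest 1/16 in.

Total weld length L = 16 in.
Required throat t_e = P_u / (φ × 0.6 F_EXX × L) = 161 / (0.75 × 0.6 × 60 × 16) = 0.3727 in.
Required leg w = t_e / 0.707 = 0.5271 in → use 9/16 in.

w = 9/16 in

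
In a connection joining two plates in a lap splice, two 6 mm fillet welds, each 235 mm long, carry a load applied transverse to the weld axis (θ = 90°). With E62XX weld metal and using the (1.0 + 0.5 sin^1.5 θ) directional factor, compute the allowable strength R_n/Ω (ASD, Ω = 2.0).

E62XX → F_EXX = 620 MPa.
t_e = 0.707 × 6 = 4.242 mm; A_we = 4.242 × 470 = 1994 mm².
Directional factor: 1.0 + 0.5 sin^1.5(90°) = 1.5.
F_nw = 0.6 × 620 × 1.5 = 558 MPa.
R_n/Ω = (558 × 1994) / 2.0 × 10⁻³ = 556.3 kN.

R_n/Ω ≈ 556 kN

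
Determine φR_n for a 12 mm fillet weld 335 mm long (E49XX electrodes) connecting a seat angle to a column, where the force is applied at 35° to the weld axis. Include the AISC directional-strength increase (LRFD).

φR_n ≈ 763 kN

E49XX → F_EXX = 490 MPa.
t_e = 0.707 × 12 = 8.484 mm; A_we = 8.484 × 335 = 2842 mm².
Directional factor: 1.0 + 0.5 sin^1.5(35°) = 1.217.
F_nw = 0.6 × 490 × 1.217 = 357.9 MPa.
φR_n = 0.75 × 357.9 × 2842 × 10⁻³ = 762.8 kN.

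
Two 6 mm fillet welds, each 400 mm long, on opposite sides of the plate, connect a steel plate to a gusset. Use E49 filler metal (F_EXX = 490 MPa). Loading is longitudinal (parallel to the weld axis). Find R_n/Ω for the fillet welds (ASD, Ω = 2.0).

R_n/Ω ≈ 499 kN

Effective throat t_e = 0.707 × 6 = 4.242 mm.
Total length L = 800 mm; A_we = 4.242 × 800 = 3394 mm².
F_nw = 0.6 F_EXX = 0.6 × 490 = 294 MPa.
R_n = 294 × 3394 × 10⁻³ = 997.7 kN; R_n/Ω = 997.7/2.0 = 498.9 kN.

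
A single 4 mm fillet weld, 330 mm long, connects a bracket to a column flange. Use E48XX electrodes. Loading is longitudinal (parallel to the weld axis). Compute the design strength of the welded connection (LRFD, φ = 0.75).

φR_n ≈ 202 kN

E48XX → F_EXX = 480 MPa.
Effective throat t_e = 0.707 × 4 = 2.828 mm.
Total length L = 330 mm; A_we = 2.828 × 330 = 933.2 mm².
F_nw = 0.6 F_EXX = 0.6 × 480 = 288 MPa.
φR_n = 0.75 × 288 × 933.2 × 10⁻³ = 201.6 kN.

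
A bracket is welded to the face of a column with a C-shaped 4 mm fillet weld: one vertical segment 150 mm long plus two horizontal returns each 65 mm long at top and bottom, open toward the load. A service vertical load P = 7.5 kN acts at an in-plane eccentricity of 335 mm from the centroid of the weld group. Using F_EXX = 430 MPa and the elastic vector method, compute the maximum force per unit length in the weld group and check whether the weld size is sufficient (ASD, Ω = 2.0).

f_max ≈ 216 N/mm; adequate

Total weld length L_w = 280 mm. Treat welds as unit-width lines.
Centroid: x̄ = 2×65×32.5 / 280 = 15.09 mm from the vertical weld.
Polar moment about centroid: J = I_x + I_y = [150³/12 + 2×65×75²] + [150×15.09² + 2(65³/12 + 65×17.41²)] = 1132000 mm³.
Direct shear f_v = P/L_w = 7.5×10³ / 280 = 26.79 N/mm (vertical).
Torsion M = P·e = 7.5×10³ × 335 = 2512500 N·mm.
Critical point at (x, y) = (49.91, 75) from centroid. f_tx = M·y/J = 166.5 N/mm; f_ty = M·x/J = 110.8 N/mm.
Resultant f_max = √[f_tx² + (f_v + f_ty)²] = √[166.5² + (26.79 + 110.8)²] = 216 N/mm.
Capacity per unit length: r_n/Ω = (1/2.0) × 0.6 × 430 × (0.707 × 4) = 364.8 N/mm.
216 ≤ 364.8 → adequate.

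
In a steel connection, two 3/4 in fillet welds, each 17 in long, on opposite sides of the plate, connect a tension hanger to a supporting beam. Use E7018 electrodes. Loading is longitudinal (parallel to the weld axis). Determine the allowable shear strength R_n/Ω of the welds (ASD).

R_n/Ω ≈ 379 kips

E70XX → F_EXX = 70 ksi.
Effective throat t_e = 0.707 × 0.75 = 0.5302 in.
Total length L = 34 in; A_we = 0.5302 × 34 = 18.03 in².
F_nw = 0.6 F_EXX = 0.6 × 70 = 42 ksi.
R_n = 42 × 18.03 = 757.2 kips; R_n/Ω = 757.2/2.0 = 378.6 kips.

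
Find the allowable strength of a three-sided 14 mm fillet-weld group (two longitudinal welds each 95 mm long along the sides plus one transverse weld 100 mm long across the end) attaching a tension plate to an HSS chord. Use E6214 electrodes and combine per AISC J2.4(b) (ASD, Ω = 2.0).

R_n/Ω ≈ 573 kN

E62XX → F_EXX = 620 MPa.
t_e = 0.707 × 14 = 9.898 mm.
R_nwl = 0.6 × 620 × 9.898 × 190 × 10⁻³ = 699.6 kN (longitudinal, 2 welds).
R_nwt = 0.6 × 620 × 9.898 × 100 × 10⁻³ = 368.2 kN (transverse, base value).
(i) R_nwl + R_nwt = 1068 kN; (ii) 0.85 R_nwl + 1.5 R_nwt = 1147 kN.
R_n = max = 1147 kN [governs: (ii)]; R_n/Ω = 573.5 kN.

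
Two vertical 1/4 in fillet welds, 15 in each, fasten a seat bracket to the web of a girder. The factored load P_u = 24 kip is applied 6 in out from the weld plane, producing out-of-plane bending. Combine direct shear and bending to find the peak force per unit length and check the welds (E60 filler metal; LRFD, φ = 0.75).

E60XX → F_EXX = 60 ksi.
L_w = 2 × 15 = 30 in; section modulus (unit throat) S = 2 × L²/6 = 75 in².
Direct shear f_v = P/L_w = 24/30 = 0.8 kip/in.
Moment M = P × e = 24 × 6 = 144 kip·in; bending f_b = M/S = 1.92 kip/in.
f_max = √(f_v² + f_b²) = √(0.8² + 1.92²) = 2.08 kip/in.
φr_n = 0.75 × 0.6 × 60 × (0.707 × 0.25) = 4.772 kip/in → adequate.

f_max ≈ 2.08 kip/in; adequate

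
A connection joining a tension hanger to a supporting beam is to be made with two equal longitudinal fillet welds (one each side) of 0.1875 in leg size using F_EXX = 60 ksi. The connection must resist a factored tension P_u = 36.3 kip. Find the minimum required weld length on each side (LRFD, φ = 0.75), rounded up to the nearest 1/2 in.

Throat t_e = 0.707 × 0.1875 = 0.1326 in.
φr_n = 0.75 × 0.6 × 60 × 0.1326 = 3.579 kip/in.
L_req = P_u / φr_n = 36.3 / 3.579 = 10.14 in total.
Per side: 10.14 / 2 = 5.071 in.
Round up → use L = 5.5 in on each side.

L = 5.5 in on each side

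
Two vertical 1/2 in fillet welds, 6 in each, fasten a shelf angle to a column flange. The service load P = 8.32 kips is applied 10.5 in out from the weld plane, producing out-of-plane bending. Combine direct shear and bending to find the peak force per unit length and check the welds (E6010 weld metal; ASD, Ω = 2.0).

f_max ≈ 7.31 kip/in; NOT adequate

E60XX → F_EXX = 60 ksi.
L_w = 2 × 6 = 12 in; section modulus (unit throat) S = 2 × L²/6 = 12 in².
Direct shear f_v = P/L_w = 8.32/12 = 0.6933 kip/in.
Moment M = P × e = 8.32 × 10.5 = 87.36 kip·in; bending f_b = M/S = 7.28 kip/in.
f_max = √(f_v² + f_b²) = √(0.6933² + 7.28²) = 7.313 kip/in.
r_n/Ω = (1/2.0) × 0.6 × 60 × (0.707 × 0.5) = 6.363 kip/in → NOT adequate.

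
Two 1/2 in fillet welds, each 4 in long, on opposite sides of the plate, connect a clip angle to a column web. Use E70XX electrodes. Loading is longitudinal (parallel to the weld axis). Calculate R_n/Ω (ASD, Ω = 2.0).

E70XX → F_EXX = 70 ksi.
Effective throat t_e = 0.707 × 0.5 = 0.3535 in.
Total length L = 8 in; A_we = 0.3535 × 8 = 2.828 in².
F_nw = 0.6 F_EXX = 0.6 × 70 = 42 ksi.
R_n = 42 × 2.828 = 118.8 kip; R_n/Ω = 118.8/2.0 = 59.39 kip.

R_n/Ω ≈ 59.4 kip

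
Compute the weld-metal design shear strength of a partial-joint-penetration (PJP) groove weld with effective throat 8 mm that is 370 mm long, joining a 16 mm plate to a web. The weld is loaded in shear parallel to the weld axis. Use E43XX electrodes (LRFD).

φR_n ≈ 573 kN

E43XX → F_EXX = 430 MPa.
Effective throat (given) t_e = 8 mm.
A_we = 8 × 370 = 2960 mm².
F_nw = 0.6 F_EXX = 258 MPa.
φR_n = 0.75 × 258 × 2960 × 10⁻³ = 572.8 kN.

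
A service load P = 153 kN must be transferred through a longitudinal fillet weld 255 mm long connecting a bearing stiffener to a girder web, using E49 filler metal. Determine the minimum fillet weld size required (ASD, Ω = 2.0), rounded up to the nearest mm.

E49XX → F_EXX = 490 MPa.
Total weld length L = 255 mm.
Required throat t_e = P × Ω / (0.6 F_EXX × L) = 153 × 2.0 / (0.6 × 490 × 255 × 10⁻³) = 4.082 mm.
Required leg w = t_e / 0.707 = 5.773 mm → use 6 mm.

w = 6 mm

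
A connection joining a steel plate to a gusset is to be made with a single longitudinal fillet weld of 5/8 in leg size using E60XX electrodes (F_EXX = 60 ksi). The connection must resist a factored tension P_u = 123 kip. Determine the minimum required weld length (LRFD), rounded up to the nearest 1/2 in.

Throat t_e = 0.707 × 0.625 = 0.4419 in.
φr_n = 0.75 × 0.6 × 60 × 0.4419 = 11.93 kip/in.
L_req = P_u / φr_n = 123 / 11.93 = 10.31 in total.
Round up → use L = 10.5 in.

L = 10.5 in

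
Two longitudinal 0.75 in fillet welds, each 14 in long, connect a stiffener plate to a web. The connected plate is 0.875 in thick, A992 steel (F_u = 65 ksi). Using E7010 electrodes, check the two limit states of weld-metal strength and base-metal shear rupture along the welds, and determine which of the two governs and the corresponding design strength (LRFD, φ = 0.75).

φR_n ≈ 468 kips (weld metal governs)

E70XX → F_EXX = 70 ksi.
t_e = 0.707 × 0.75 = 0.5302 in; L = 28 in.
Weld metal: φR_n = 0.75 × 0.6 × 70 × 0.5302 × 28 = 467.7 kips.
Base metal (shear rupture): φR_n = 0.75 × 0.6 × 65 × 0.875 × 28 = 716.6 kips.
Governing: weld metal.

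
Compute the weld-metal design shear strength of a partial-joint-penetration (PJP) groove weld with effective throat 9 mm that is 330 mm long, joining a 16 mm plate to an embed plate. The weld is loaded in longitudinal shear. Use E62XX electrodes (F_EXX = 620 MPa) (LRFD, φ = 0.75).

φR_n ≈ 829 kN

Effective throat (given) t_e = 9 mm.
A_we = 9 × 330 = 2970 mm².
F_nw = 0.6 F_EXX = 372 MPa.
φR_n = 0.75 × 372 × 2970 × 10⁻³ = 828.6 kN.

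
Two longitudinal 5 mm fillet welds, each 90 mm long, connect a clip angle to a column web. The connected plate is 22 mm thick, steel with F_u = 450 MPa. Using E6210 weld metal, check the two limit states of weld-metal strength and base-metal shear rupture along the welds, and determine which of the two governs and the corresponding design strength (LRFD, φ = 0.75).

φR_n ≈ 178 kN (weld metal governs)

E62XX → F_EXX = 620 MPa.
t_e = 0.707 × 5 = 3.535 mm; L = 180 mm.
Weld metal: φR_n = 0.75 × 0.6 × 620 × 3.535 × 180 × 10⁻³ = 177.5 kN.
Base metal (shear rupture): φR_n = 0.75 × 0.6 × 450 × 22 × 180 × 10⁻³ = 801.9 kN.
Governing: weld metal.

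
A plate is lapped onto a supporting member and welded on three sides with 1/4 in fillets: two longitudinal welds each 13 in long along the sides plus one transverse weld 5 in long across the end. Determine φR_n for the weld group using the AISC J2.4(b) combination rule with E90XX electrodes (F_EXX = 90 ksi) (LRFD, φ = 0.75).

t_e = 0.707 × 0.25 = 0.1767 in.
R_nwl = 0.6 × 90 × 0.1767 × 26 = 248.2 kip (longitudinal, 2 welds).
R_nwt = 0.6 × 90 × 0.1767 × 5 = 47.72 kip (transverse, base value).
(i) R_nwl + R_nwt = 295.9 kip; (ii) 0.85 R_nwl + 1.5 R_nwt = 282.5 kip.
R_n = max = 295.9 kip [governs: (i)]; φR_n = 221.9 kip.

φR_n ≈ 222 kip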